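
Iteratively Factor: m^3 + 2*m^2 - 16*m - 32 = (m + 4)*(m^2 - 2*m - 8) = (m + 2)*(m + 4)*(m - 4)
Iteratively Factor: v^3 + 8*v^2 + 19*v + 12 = (v + 3)*(v^2 + 5*v + 4) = (v + 3)*(v + 4)*(v + 1)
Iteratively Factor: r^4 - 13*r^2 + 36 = (r - 2)*(r^3 + 2*r^2 - 9*r - 18) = (r - 2)*(r + 2)*(r^2 - 9) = (r - 2)*(r + 2)*(r + 3)*(r - 3)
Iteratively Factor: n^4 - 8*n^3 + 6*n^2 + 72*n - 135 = (n - 3)*(n^3 - 5*n^2 - 9*n + 45) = (n - 3)^2*(n^2 - 2*n - 15) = (n - 5)*(n - 3)^2*(n + 3)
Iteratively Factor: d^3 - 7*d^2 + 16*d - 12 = (d - 2)*(d^2 - 5*d + 6) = (d - 2)^2*(d - 3)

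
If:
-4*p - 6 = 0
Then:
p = -3/2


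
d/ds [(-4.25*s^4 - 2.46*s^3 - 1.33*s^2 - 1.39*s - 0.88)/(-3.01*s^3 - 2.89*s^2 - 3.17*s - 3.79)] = (12.7925*s^6 + 24.565*s^5 + 43.5236*s^4 + 71.6586*s^3 + 20.2228*s^2 + 4.995*s + 2.4785)/(9.0601*s^6 + 17.3978*s^5 + 27.4355*s^4 + 41.1384*s^3 + 31.9551*s^2 + 24.0286*s + 14.3641)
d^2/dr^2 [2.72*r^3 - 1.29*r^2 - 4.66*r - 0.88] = 16.32*r - 2.58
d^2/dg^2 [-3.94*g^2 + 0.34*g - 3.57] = -7.88000000000000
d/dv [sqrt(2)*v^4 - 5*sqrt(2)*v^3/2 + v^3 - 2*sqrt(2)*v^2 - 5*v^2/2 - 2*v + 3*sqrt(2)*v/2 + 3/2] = 4*sqrt(2)*v^3 - 15*sqrt(2)*v^2/2 + 3*v^2 - 4*sqrt(2)*v - 5*v - 2 + 3*sqrt(2)/2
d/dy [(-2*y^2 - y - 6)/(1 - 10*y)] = (20*y^2 - 4*y - 61)/(100*y^2 - 20*y + 1)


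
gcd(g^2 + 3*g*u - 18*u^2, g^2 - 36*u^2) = g + 6*u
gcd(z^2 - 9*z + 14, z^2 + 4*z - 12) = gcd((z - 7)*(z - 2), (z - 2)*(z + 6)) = z - 2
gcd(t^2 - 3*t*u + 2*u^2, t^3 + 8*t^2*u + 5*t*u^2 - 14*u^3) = t - u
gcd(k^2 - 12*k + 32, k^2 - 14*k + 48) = k - 8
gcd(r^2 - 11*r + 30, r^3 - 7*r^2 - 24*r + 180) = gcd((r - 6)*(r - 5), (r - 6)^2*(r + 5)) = r - 6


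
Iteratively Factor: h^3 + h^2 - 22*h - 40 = (h - 5)*(h^2 + 6*h + 8) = (h - 5)*(h + 2)*(h + 4)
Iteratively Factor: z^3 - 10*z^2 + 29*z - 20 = (z - 4)*(z^2 - 6*z + 5) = (z - 4)*(z - 1)*(z - 5)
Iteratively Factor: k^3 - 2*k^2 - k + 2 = (k + 1)*(k^2 - 3*k + 2) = (k - 2)*(k + 1)*(k - 1)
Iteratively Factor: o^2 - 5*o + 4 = (o - 1)*(o - 4)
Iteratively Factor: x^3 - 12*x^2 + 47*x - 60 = (x - 5)*(x^2 - 7*x + 12) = (x - 5)*(x - 3)*(x - 4)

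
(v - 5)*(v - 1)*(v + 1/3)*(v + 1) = v^4 - 14*v^3/3 - 8*v^2/3 + 14*v/3 + 5/3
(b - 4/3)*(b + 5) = b^2 + 11*b/3 - 20/3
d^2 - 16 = (d - 4)*(d + 4)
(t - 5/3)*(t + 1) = t^2 - 2*t/3 - 5/3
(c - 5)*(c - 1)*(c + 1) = c^3 - 5*c^2 - c + 5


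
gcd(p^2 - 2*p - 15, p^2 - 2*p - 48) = 1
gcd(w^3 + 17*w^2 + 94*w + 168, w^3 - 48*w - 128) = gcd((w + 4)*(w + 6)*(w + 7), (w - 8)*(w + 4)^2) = w + 4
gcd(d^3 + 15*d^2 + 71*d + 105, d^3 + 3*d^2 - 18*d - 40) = d + 5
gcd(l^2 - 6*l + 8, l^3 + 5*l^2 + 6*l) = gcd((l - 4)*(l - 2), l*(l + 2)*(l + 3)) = 1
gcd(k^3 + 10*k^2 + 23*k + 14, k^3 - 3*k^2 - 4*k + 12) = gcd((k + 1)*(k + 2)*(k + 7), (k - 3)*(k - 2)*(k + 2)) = k + 2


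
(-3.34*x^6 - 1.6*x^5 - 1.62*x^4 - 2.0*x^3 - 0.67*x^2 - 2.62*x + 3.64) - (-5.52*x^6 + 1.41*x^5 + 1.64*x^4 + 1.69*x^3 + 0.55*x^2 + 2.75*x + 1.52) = 2.18*x^6 - 3.01*x^5 - 3.26*x^4 - 3.69*x^3 - 1.22*x^2 - 5.37*x + 2.12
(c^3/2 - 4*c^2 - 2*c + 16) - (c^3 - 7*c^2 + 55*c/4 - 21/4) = -c^3/2 + 3*c^2 - 63*c/4 + 85/4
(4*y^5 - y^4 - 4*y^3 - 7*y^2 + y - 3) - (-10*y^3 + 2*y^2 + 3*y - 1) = 4*y^5 - y^4 + 6*y^3 - 9*y^2 - 2*y - 2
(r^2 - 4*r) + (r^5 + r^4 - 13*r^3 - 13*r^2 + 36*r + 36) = r^5 + r^4 - 13*r^3 - 12*r^2 + 32*r + 36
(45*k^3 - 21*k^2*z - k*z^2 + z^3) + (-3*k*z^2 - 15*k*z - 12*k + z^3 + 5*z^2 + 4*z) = 45*k^3 - 21*k^2*z - 4*k*z^2 - 15*k*z - 12*k + 2*z^3 + 5*z^2 + 4*z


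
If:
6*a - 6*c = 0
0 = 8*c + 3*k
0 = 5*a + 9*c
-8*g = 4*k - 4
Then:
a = 0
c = 0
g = 1/2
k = 0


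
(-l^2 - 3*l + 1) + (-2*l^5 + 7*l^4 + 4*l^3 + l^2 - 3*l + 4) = -2*l^5 + 7*l^4 + 4*l^3 - 6*l + 5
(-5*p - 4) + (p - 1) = -4*p - 5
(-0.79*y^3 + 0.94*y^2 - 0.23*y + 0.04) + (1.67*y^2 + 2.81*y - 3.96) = -0.79*y^3 + 2.61*y^2 + 2.58*y - 3.92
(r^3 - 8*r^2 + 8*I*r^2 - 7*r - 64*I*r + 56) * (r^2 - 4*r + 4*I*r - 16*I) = r^5 - 12*r^4 + 12*I*r^4 - 7*r^3 - 144*I*r^3 + 468*r^2 + 356*I*r^2 - 1248*r + 336*I*r - 896*I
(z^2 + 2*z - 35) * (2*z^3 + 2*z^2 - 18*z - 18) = 2*z^5 + 6*z^4 - 84*z^3 - 124*z^2 + 594*z + 630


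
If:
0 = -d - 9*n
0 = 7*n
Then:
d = 0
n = 0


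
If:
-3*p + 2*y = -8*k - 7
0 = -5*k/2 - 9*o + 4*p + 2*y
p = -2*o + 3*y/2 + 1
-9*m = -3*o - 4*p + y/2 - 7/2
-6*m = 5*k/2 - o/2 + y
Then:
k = -5780/7909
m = 19733/47454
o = 294/7909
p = -383/7909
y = -5136/7909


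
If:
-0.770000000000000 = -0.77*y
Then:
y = 1.00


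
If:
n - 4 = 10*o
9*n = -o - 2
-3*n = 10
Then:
No Solution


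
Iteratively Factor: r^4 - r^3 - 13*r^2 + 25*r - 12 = (r - 1)*(r^3 - 13*r + 12) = (r - 3)*(r - 1)*(r^2 + 3*r - 4) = (r - 3)*(r - 1)*(r + 4)*(r - 1)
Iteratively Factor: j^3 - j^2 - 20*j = (j)*(j^2 - j - 20) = j*(j - 5)*(j + 4)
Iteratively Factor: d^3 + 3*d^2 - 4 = (d + 2)*(d^2 + d - 2) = (d + 2)^2*(d - 1)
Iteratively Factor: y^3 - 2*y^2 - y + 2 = (y - 2)*(y^2 - 1) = (y - 2)*(y + 1)*(y - 1)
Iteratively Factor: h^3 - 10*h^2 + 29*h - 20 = (h - 5)*(h^2 - 5*h + 4) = (h - 5)*(h - 4)*(h - 1)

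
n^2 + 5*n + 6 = (n + 2)*(n + 3)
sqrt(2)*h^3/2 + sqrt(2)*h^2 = h^2*(sqrt(2)*h/2 + sqrt(2))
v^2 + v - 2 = (v - 1)*(v + 2)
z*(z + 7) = z^2 + 7*z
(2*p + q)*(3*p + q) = 6*p^2 + 5*p*q + q^2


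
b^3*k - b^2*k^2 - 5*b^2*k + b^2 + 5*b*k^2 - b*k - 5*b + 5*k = (b - 5)*(b - k)*(b*k + 1)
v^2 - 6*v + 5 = (v - 5)*(v - 1)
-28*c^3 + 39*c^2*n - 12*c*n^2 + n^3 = (-7*c + n)*(-4*c + n)*(-c + n)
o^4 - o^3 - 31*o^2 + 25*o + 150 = (o - 5)*(o - 3)*(o + 2)*(o + 5)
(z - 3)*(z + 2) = z^2 - z - 6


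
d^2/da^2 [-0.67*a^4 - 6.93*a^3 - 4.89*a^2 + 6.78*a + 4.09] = -8.04*a^2 - 41.58*a - 9.78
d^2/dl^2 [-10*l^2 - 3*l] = -20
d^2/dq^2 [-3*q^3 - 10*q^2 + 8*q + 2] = -18*q - 20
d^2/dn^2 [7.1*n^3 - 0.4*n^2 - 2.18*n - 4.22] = 42.6*n - 0.8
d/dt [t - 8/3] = 1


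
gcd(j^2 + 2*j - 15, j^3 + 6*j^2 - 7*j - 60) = j^2 + 2*j - 15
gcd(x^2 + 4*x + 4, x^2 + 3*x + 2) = x + 2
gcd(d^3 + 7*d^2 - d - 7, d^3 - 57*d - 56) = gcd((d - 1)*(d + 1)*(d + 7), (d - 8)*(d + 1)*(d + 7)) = d^2 + 8*d + 7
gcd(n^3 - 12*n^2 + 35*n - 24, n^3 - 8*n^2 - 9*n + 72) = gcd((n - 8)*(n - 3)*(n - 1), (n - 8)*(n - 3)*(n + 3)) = n^2 - 11*n + 24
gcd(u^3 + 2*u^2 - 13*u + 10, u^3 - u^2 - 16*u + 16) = u - 1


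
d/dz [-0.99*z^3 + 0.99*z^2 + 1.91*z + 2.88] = -2.97*z^2 + 1.98*z + 1.91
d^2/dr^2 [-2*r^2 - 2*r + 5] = -4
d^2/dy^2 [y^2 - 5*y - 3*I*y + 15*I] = 2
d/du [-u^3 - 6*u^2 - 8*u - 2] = -3*u^2 - 12*u - 8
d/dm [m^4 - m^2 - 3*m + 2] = 4*m^3 - 2*m - 3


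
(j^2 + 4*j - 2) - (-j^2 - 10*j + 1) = 2*j^2 + 14*j - 3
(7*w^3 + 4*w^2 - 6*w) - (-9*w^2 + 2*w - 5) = 7*w^3 + 13*w^2 - 8*w + 5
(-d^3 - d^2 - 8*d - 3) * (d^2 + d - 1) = -d^5 - 2*d^4 - 8*d^3 - 10*d^2 + 5*d + 3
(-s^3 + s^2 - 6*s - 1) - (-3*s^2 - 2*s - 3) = -s^3 + 4*s^2 - 4*s + 2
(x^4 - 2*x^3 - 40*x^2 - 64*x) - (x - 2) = x^4 - 2*x^3 - 40*x^2 - 65*x + 2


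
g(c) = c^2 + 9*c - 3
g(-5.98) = -21.06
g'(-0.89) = 7.22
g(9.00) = 159.00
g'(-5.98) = -2.96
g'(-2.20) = 4.60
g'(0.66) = 10.32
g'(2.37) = 13.74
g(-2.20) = -17.96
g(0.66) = 3.38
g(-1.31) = -13.07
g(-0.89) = -10.22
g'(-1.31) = 6.38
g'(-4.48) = 0.04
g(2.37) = 23.95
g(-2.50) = -19.25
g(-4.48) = -23.25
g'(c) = 2*c + 9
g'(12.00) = 33.00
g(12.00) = 249.00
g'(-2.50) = 4.00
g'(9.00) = 27.00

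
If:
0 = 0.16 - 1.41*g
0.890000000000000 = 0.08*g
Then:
No Solution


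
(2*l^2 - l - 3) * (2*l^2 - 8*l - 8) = 4*l^4 - 18*l^3 - 14*l^2 + 32*l + 24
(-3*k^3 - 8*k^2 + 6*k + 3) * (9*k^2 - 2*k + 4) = -27*k^5 - 66*k^4 + 58*k^3 - 17*k^2 + 18*k + 12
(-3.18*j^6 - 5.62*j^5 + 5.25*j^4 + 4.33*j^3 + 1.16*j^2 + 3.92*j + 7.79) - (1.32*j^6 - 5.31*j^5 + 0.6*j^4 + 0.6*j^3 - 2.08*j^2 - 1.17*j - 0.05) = -4.5*j^6 - 0.31*j^5 + 4.65*j^4 + 3.73*j^3 + 3.24*j^2 + 5.09*j + 7.84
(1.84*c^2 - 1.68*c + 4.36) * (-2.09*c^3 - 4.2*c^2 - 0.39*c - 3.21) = -3.8456*c^5 - 4.2168*c^4 - 2.774*c^3 - 23.5632*c^2 + 3.6924*c - 13.9956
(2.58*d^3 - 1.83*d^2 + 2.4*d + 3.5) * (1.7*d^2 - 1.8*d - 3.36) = 4.386*d^5 - 7.755*d^4 - 1.2948*d^3 + 7.7788*d^2 - 14.364*d - 11.76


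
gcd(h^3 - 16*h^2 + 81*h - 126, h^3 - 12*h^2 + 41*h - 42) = h^2 - 10*h + 21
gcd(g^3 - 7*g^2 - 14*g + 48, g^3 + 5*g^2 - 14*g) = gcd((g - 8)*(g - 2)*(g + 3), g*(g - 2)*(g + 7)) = g - 2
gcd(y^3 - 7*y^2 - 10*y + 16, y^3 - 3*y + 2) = y^2 + y - 2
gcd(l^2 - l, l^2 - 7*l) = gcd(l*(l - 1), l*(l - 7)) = l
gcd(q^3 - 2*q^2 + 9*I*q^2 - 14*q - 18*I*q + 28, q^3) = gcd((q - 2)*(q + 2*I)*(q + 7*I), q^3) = 1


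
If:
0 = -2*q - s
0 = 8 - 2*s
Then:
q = -2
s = 4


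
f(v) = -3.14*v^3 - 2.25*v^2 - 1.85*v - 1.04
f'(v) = -9.42*v^2 - 4.5*v - 1.85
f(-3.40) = 102.65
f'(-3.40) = -95.45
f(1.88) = -33.33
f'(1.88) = -43.60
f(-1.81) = 13.56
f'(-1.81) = -24.57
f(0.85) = -6.17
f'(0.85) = -12.48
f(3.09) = -120.88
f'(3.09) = -105.70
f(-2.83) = 57.34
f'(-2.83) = -64.56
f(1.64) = -23.98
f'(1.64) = -34.57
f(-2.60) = 43.75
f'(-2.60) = -53.83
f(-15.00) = 10117.96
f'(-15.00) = -2053.85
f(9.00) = -2489.00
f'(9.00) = -805.37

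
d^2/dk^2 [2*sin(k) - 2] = -2*sin(k)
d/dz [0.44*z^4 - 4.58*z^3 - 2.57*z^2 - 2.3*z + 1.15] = 1.76*z^3 - 13.74*z^2 - 5.14*z - 2.3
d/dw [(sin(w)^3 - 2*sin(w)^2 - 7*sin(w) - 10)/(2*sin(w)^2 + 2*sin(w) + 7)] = (2*sin(w)^4 + 4*sin(w)^3 + 31*sin(w)^2 + 12*sin(w) - 29)*cos(w)/(2*sin(w) - cos(2*w) + 8)^2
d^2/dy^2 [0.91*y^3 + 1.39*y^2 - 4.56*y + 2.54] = 5.46*y + 2.78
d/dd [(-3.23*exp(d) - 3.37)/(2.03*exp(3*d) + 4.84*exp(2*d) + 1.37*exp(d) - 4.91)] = (13.1138*exp(3*d) + 36.1565*exp(2*d) + 32.6216*exp(d) + 20.4762)*exp(d)/(4.1209*exp(6*d) + 19.6504*exp(5*d) + 28.9878*exp(4*d) - 6.673*exp(3*d) - 45.6519*exp(2*d) - 13.4534*exp(d) + 24.1081)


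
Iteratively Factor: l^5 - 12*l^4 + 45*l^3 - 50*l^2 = (l - 5)*(l^4 - 7*l^3 + 10*l^2) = (l - 5)^2*(l^3 - 2*l^2) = l*(l - 5)^2*(l^2 - 2*l) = l^2*(l - 5)^2*(l - 2)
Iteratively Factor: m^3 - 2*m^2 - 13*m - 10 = (m - 5)*(m^2 + 3*m + 2) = (m - 5)*(m + 1)*(m + 2)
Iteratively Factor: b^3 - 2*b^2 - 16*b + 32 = (b - 4)*(b^2 + 2*b - 8) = (b - 4)*(b - 2)*(b + 4)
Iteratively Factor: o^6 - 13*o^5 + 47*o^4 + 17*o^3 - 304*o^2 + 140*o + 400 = (o + 2)*(o^5 - 15*o^4 + 77*o^3 - 137*o^2 - 30*o + 200) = (o - 5)*(o + 2)*(o^4 - 10*o^3 + 27*o^2 - 2*o - 40) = (o - 5)*(o + 1)*(o + 2)*(o^3 - 11*o^2 + 38*o - 40) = (o - 5)*(o - 2)*(o + 1)*(o + 2)*(o^2 - 9*o + 20) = (o - 5)*(o - 4)*(o - 2)*(o + 1)*(o + 2)*(o - 5)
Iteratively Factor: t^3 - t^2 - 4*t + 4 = (t + 2)*(t^2 - 3*t + 2) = (t - 1)*(t + 2)*(t - 2)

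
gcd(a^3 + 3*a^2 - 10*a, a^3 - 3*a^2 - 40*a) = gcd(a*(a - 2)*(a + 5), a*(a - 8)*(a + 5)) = a^2 + 5*a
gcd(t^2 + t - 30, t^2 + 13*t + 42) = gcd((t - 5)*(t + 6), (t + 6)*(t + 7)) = t + 6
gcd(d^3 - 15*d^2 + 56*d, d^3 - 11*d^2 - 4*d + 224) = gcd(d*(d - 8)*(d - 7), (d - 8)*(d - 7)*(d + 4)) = d^2 - 15*d + 56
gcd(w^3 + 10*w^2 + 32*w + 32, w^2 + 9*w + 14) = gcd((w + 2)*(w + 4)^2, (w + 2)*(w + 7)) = w + 2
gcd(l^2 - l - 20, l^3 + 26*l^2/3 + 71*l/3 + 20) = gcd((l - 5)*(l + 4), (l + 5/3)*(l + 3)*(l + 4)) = l + 4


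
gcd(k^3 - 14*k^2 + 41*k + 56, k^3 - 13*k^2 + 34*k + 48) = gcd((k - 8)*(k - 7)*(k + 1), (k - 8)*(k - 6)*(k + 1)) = k^2 - 7*k - 8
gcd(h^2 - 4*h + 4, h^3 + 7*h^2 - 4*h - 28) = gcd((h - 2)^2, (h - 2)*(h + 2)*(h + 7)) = h - 2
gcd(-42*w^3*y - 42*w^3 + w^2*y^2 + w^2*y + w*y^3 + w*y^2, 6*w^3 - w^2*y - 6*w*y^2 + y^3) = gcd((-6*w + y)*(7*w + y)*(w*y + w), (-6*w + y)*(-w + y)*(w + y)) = -6*w + y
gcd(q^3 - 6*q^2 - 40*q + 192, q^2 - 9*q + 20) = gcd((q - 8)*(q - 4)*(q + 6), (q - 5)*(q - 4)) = q - 4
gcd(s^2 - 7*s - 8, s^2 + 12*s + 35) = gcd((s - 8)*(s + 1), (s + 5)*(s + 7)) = 1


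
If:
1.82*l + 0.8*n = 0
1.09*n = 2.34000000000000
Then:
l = -0.94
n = 2.15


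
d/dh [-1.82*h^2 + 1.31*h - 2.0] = 1.31 - 3.64*h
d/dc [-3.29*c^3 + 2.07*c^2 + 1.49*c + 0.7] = -9.87*c^2 + 4.14*c + 1.49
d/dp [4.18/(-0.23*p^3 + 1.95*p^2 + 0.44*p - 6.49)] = (2.8842*p^2 - 16.302*p - 1.8392)/(0.23*p^3 - 1.95*p^2 - 0.44*p + 6.49)^2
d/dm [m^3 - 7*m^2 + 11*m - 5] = 3*m^2 - 14*m + 11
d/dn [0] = 0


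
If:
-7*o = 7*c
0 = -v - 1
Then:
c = -o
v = -1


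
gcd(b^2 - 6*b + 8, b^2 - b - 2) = b - 2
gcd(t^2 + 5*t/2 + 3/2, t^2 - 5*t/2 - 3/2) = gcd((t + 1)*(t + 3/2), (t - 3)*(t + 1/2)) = 1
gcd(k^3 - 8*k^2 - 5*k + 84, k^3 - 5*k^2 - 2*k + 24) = k - 4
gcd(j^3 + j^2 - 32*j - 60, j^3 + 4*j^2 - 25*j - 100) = j + 5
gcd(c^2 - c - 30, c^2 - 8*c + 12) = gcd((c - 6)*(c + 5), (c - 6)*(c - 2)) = c - 6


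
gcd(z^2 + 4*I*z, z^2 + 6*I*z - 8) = z + 4*I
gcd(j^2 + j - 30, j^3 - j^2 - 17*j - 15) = j - 5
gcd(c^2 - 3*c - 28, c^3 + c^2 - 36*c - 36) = 1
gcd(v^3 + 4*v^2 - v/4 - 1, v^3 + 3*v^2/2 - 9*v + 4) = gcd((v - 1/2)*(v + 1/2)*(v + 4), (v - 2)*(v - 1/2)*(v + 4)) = v^2 + 7*v/2 - 2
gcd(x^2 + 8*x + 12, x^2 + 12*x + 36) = x + 6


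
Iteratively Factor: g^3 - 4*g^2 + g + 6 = (g - 3)*(g^2 - g - 2) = (g - 3)*(g - 2)*(g + 1)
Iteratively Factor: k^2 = (k)*(k)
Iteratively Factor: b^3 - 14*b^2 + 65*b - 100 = (b - 5)*(b^2 - 9*b + 20) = (b - 5)*(b - 4)*(b - 5)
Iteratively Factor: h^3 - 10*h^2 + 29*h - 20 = (h - 5)*(h^2 - 5*h + 4) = (h - 5)*(h - 4)*(h - 1)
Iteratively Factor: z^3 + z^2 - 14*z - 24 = (z - 4)*(z^2 + 5*z + 6) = (z - 4)*(z + 2)*(z + 3)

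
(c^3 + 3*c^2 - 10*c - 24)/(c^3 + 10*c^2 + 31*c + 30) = (c^2 + c - 12)/(c^2 + 8*c + 15)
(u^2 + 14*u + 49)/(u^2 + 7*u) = (u + 7)/u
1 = 1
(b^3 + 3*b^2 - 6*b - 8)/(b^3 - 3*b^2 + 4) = (b + 4)/(b - 2)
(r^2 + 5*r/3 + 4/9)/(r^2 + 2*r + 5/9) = (3*r + 4)/(3*r + 5)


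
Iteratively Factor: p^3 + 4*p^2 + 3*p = (p + 3)*(p^2 + p) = p*(p + 3)*(p + 1)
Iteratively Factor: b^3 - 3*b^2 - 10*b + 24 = (b - 2)*(b^2 - b - 12) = (b - 4)*(b - 2)*(b + 3)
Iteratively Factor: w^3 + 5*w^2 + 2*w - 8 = (w + 4)*(w^2 + w - 2) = (w - 1)*(w + 4)*(w + 2)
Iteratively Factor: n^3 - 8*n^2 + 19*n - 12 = (n - 4)*(n^2 - 4*n + 3) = (n - 4)*(n - 1)*(n - 3)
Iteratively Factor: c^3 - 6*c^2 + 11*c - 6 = (c - 1)*(c^2 - 5*c + 6) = (c - 3)*(c - 1)*(c - 2)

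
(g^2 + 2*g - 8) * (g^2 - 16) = g^4 + 2*g^3 - 24*g^2 - 32*g + 128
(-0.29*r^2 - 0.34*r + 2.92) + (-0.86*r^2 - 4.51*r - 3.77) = -1.15*r^2 - 4.85*r - 0.85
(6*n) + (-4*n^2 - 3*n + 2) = -4*n^2 + 3*n + 2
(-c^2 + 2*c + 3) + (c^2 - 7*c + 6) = 9 - 5*c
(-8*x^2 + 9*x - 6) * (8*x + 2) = -64*x^3 + 56*x^2 - 30*x - 12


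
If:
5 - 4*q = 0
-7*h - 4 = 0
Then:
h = -4/7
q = 5/4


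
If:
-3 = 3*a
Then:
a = -1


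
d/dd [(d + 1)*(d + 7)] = 2*d + 8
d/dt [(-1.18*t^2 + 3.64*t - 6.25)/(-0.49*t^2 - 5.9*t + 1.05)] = (8.7456*t^2 - 8.603*t - 33.053)/(0.2401*t^4 + 5.782*t^3 + 33.781*t^2 - 12.39*t + 1.1025)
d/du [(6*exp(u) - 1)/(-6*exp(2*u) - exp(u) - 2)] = ((6*exp(u) - 1)*(12*exp(u) + 1) - 36*exp(2*u) - 6*exp(u) - 12)*exp(u)/(6*exp(2*u) + exp(u) + 2)^2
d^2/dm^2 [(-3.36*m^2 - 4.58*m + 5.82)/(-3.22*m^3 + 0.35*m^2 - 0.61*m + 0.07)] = (69.675648*m^6 + 284.923632*m^5 - 794.697288*m^4 + 100.113804*m^3 - 60.9735*m^2 - 1.088808*m - 3.622004)/(33.386248*m^9 - 10.88682*m^8 + 20.157522*m^7 - 6.345059*m^6 + 4.292001*m^5 - 1.241394*m^4 + 0.363985*m^3 - 0.083286*m^2 + 0.008967*m - 0.000343)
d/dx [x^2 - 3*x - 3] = 2*x - 3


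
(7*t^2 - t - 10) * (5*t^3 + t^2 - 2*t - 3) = 35*t^5 + 2*t^4 - 65*t^3 - 29*t^2 + 23*t + 30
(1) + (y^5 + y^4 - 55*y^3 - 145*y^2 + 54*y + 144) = y^5 + y^4 - 55*y^3 - 145*y^2 + 54*y + 145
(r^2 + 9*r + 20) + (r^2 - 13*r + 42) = 2*r^2 - 4*r + 62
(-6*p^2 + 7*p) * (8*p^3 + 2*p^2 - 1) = -48*p^5 + 44*p^4 + 14*p^3 + 6*p^2 - 7*p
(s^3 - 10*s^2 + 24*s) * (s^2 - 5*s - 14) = s^5 - 15*s^4 + 60*s^3 + 20*s^2 - 336*s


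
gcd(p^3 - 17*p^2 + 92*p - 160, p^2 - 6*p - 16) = p - 8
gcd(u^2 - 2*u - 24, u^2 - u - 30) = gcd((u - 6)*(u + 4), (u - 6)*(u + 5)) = u - 6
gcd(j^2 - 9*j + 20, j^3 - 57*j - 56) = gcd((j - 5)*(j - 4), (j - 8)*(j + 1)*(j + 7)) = 1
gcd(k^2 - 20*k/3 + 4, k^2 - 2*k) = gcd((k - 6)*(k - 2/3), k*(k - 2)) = 1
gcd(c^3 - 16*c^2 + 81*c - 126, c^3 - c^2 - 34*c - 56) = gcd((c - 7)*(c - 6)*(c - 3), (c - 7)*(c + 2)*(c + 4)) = c - 7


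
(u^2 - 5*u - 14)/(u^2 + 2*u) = (u - 7)/u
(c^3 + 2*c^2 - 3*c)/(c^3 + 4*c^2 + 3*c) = (c - 1)/(c + 1)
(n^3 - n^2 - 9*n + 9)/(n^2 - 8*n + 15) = (n^2 + 2*n - 3)/(n - 5)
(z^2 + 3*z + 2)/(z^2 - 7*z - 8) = (z + 2)/(z - 8)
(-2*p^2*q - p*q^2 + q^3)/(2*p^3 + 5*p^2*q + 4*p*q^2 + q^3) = q*(-2*p + q)/(2*p^2 + 3*p*q + q^2)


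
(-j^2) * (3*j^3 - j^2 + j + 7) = -3*j^5 + j^4 - j^3 - 7*j^2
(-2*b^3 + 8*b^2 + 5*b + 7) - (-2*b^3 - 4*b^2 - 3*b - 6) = 12*b^2 + 8*b + 13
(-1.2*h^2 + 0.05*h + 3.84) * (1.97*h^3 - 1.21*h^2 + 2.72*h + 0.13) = -2.364*h^5 + 1.5505*h^4 + 4.2403*h^3 - 4.6664*h^2 + 10.4513*h + 0.4992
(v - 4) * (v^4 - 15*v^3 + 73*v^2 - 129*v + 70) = v^5 - 19*v^4 + 133*v^3 - 421*v^2 + 586*v - 280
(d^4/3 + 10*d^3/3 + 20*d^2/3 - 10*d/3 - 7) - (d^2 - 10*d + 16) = d^4/3 + 10*d^3/3 + 17*d^2/3 + 20*d/3 - 23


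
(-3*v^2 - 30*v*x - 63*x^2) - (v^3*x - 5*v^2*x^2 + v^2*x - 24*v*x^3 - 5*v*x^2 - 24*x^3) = -v^3*x + 5*v^2*x^2 - v^2*x - 3*v^2 + 24*v*x^3 + 5*v*x^2 - 30*v*x + 24*x^3 - 63*x^2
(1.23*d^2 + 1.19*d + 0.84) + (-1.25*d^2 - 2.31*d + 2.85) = -0.02*d^2 - 1.12*d + 3.69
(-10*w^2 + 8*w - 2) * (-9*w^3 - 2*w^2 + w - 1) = 90*w^5 - 52*w^4 - 8*w^3 + 22*w^2 - 10*w + 2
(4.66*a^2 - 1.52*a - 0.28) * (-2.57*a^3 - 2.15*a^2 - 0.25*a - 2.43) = -11.9762*a^5 - 6.1126*a^4 + 2.8226*a^3 - 10.3418*a^2 + 3.7636*a + 0.6804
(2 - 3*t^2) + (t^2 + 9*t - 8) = -2*t^2 + 9*t - 6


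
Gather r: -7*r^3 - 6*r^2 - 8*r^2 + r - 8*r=-7*r^3 - 14*r^2 - 7*r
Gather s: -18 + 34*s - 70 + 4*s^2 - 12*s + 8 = 4*s^2 + 22*s - 80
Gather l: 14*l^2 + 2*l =14*l^2 + 2*l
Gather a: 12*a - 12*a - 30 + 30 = 0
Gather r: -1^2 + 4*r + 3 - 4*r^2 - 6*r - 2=-4*r^2 - 2*r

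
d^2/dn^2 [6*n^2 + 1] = 12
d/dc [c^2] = 2*c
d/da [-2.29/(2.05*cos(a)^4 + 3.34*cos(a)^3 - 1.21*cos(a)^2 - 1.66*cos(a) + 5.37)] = (-18.778*cos(a)^3 - 22.9458*cos(a)^2 + 5.5418*cos(a) + 3.8014)*sin(a)/(2.05*cos(a)^4 + 3.34*cos(a)^3 - 1.21*cos(a)^2 - 1.66*cos(a) + 5.37)^2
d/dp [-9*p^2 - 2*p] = -18*p - 2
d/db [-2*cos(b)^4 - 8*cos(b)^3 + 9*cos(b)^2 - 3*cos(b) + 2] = (8*cos(b)^3 + 24*cos(b)^2 - 18*cos(b) + 3)*sin(b)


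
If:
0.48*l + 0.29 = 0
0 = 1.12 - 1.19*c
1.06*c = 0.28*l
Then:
No Solution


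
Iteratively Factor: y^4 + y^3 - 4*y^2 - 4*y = (y + 2)*(y^3 - y^2 - 2*y) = y*(y + 2)*(y^2 - y - 2) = y*(y + 1)*(y + 2)*(y - 2)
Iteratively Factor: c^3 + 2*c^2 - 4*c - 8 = (c + 2)*(c^2 - 4) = (c + 2)^2*(c - 2)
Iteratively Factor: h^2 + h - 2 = (h - 1)*(h + 2)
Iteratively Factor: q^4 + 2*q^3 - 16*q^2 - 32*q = (q)*(q^3 + 2*q^2 - 16*q - 32) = q*(q + 4)*(q^2 - 2*q - 8) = q*(q + 2)*(q + 4)*(q - 4)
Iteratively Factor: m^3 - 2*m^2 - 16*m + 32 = (m + 4)*(m^2 - 6*m + 8) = (m - 4)*(m + 4)*(m - 2)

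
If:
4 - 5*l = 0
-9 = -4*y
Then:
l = 4/5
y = 9/4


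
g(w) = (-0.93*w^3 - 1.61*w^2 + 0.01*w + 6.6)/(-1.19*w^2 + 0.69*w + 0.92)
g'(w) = (2.38*w - 0.69)*(-0.93*w^3 - 1.61*w^2 + 0.01*w + 6.6)/(-1.19*w^2 + 0.69*w + 0.92)^2 + (-2.79*w^2 - 3.22*w + 0.01)/(-1.19*w^2 + 0.69*w + 0.92)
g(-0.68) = -61.75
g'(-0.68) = -1442.32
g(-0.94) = -7.62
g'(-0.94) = -29.31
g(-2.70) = -1.37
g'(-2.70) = 0.20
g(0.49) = 6.28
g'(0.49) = 0.78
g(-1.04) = -5.43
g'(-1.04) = -16.17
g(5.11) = 5.99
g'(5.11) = 0.77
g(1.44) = -0.90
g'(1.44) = 23.25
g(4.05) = 5.16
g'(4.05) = 0.80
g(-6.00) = -3.24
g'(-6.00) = 0.71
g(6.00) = 6.67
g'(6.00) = 0.77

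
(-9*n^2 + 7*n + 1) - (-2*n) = -9*n^2 + 9*n + 1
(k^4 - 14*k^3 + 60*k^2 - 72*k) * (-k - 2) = -k^5 + 12*k^4 - 32*k^3 - 48*k^2 + 144*k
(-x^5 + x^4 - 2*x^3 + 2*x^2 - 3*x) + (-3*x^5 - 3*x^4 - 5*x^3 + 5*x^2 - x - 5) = -4*x^5 - 2*x^4 - 7*x^3 + 7*x^2 - 4*x - 5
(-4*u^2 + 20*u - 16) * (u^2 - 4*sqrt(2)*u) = -4*u^4 + 20*u^3 + 16*sqrt(2)*u^3 - 80*sqrt(2)*u^2 - 16*u^2 + 64*sqrt(2)*u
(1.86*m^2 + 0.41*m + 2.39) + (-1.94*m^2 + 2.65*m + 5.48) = -0.0799999999999998*m^2 + 3.06*m + 7.87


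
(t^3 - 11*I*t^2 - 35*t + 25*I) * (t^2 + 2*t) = t^5 + 2*t^4 - 11*I*t^4 - 35*t^3 - 22*I*t^3 - 70*t^2 + 25*I*t^2 + 50*I*t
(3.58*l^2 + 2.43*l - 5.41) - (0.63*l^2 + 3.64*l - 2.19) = 2.95*l^2 - 1.21*l - 3.22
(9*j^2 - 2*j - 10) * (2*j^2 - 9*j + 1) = 18*j^4 - 85*j^3 + 7*j^2 + 88*j - 10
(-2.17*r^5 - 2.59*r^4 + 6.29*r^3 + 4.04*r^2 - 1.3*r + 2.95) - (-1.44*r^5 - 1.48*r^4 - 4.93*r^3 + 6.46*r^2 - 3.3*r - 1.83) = -0.73*r^5 - 1.11*r^4 + 11.22*r^3 - 2.42*r^2 + 2.0*r + 4.78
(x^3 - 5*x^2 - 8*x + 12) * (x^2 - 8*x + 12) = x^5 - 13*x^4 + 44*x^3 + 16*x^2 - 192*x + 144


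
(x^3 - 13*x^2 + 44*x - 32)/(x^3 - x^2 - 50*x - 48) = (x^2 - 5*x + 4)/(x^2 + 7*x + 6)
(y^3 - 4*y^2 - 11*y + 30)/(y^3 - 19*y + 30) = (y^2 - 2*y - 15)/(y^2 + 2*y - 15)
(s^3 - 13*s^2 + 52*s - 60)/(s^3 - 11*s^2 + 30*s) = (s - 2)/s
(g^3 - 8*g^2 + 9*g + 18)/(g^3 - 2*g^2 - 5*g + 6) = (g^2 - 5*g - 6)/(g^2 + g - 2)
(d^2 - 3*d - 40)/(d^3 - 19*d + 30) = (d - 8)/(d^2 - 5*d + 6)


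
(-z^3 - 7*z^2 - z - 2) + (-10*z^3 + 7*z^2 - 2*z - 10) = -11*z^3 - 3*z - 12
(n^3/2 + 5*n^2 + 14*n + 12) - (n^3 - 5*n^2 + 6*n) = -n^3/2 + 10*n^2 + 8*n + 12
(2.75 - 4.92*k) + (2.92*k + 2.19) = 4.94 - 2.0*k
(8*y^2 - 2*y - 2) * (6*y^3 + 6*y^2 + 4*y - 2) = 48*y^5 + 36*y^4 + 8*y^3 - 36*y^2 - 4*y + 4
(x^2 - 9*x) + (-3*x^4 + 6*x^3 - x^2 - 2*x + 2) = -3*x^4 + 6*x^3 - 11*x + 2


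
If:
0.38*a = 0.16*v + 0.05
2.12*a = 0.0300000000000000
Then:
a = 0.01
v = -0.28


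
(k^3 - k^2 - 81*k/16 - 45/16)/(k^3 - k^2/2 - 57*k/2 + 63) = (16*k^2 + 32*k + 15)/(8*(2*k^2 + 5*k - 42))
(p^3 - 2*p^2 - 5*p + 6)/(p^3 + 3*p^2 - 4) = (p - 3)/(p + 2)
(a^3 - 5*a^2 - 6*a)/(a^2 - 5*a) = (a^2 - 5*a - 6)/(a - 5)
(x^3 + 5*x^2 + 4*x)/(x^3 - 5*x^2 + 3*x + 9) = x*(x + 4)/(x^2 - 6*x + 9)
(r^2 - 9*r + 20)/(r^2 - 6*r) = (r^2 - 9*r + 20)/(r*(r - 6))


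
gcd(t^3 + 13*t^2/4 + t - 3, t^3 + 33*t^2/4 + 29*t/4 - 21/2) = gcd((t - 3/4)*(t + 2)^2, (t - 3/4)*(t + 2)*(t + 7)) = t^2 + 5*t/4 - 3/2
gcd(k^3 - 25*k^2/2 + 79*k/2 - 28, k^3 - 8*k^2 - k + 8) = k^2 - 9*k + 8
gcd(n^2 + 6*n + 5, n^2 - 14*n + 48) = 1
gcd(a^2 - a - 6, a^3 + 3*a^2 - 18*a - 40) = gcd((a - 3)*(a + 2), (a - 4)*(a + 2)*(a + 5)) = a + 2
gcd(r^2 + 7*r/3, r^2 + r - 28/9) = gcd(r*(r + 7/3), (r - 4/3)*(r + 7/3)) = r + 7/3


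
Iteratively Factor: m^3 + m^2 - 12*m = (m - 3)*(m^2 + 4*m) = m*(m - 3)*(m + 4)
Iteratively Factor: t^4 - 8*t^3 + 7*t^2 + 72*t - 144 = (t - 3)*(t^3 - 5*t^2 - 8*t + 48) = (t - 4)*(t - 3)*(t^2 - t - 12) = (t - 4)^2*(t - 3)*(t + 3)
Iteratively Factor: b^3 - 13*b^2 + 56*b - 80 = (b - 5)*(b^2 - 8*b + 16) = (b - 5)*(b - 4)*(b - 4)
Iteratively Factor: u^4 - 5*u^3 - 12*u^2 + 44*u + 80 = (u - 4)*(u^3 - u^2 - 16*u - 20) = (u - 4)*(u + 2)*(u^2 - 3*u - 10) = (u - 5)*(u - 4)*(u + 2)*(u + 2)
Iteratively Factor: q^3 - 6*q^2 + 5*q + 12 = (q - 4)*(q^2 - 2*q - 3) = (q - 4)*(q - 3)*(q + 1)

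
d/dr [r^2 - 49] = 2*r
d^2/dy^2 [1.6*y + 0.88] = 0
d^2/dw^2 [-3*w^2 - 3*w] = -6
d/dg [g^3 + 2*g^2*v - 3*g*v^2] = 3*g^2 + 4*g*v - 3*v^2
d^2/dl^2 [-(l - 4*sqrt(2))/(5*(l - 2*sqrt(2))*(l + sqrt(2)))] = 2*(-l^3 + 12*sqrt(2)*l^2 - 36*l + 28*sqrt(2))/(5*(l^6 - 3*sqrt(2)*l^5 - 6*l^4 + 22*sqrt(2)*l^3 + 24*l^2 - 48*sqrt(2)*l - 64))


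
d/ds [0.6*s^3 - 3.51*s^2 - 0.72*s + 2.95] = 1.8*s^2 - 7.02*s - 0.72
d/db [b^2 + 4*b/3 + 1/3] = 2*b + 4/3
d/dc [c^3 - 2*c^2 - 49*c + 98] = 3*c^2 - 4*c - 49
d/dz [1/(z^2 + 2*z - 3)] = 2*(-z - 1)/(z^2 + 2*z - 3)^2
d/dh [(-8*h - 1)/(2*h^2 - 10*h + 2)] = (4*h^2 + h - 13/2)/(h^4 - 10*h^3 + 27*h^2 - 10*h + 1)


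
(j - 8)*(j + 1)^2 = j^3 - 6*j^2 - 15*j - 8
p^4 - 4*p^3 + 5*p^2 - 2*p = p*(p - 2)*(p - 1)^2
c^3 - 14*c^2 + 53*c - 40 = (c - 8)*(c - 5)*(c - 1)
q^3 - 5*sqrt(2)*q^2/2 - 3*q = q*(q - 3*sqrt(2))*(q + sqrt(2)/2)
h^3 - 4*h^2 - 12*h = h*(h - 6)*(h + 2)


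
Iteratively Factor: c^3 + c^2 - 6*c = (c - 2)*(c^2 + 3*c) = c*(c - 2)*(c + 3)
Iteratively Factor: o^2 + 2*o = (o)*(o + 2)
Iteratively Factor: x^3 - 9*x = (x - 3)*(x^2 + 3*x) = x*(x - 3)*(x + 3)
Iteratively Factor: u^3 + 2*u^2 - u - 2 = (u + 2)*(u^2 - 1) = (u + 1)*(u + 2)*(u - 1)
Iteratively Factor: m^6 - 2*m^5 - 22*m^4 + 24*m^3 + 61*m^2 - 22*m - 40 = (m + 1)*(m^5 - 3*m^4 - 19*m^3 + 43*m^2 + 18*m - 40) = (m - 2)*(m + 1)*(m^4 - m^3 - 21*m^2 + m + 20) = (m - 5)*(m - 2)*(m + 1)*(m^3 + 4*m^2 - m - 4) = (m - 5)*(m - 2)*(m - 1)*(m + 1)*(m^2 + 5*m + 4) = (m - 5)*(m - 2)*(m - 1)*(m + 1)*(m + 4)*(m + 1)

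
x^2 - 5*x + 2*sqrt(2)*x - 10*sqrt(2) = (x - 5)*(x + 2*sqrt(2))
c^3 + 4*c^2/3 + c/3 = c*(c + 1/3)*(c + 1)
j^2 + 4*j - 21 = (j - 3)*(j + 7)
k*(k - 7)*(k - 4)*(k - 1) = k^4 - 12*k^3 + 39*k^2 - 28*k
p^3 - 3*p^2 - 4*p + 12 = (p - 3)*(p - 2)*(p + 2)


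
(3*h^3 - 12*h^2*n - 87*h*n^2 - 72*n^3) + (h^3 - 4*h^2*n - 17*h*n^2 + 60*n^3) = 4*h^3 - 16*h^2*n - 104*h*n^2 - 12*n^3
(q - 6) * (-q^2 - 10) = -q^3 + 6*q^2 - 10*q + 60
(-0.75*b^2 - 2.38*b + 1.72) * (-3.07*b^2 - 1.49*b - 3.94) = 2.3025*b^4 + 8.4241*b^3 + 1.2208*b^2 + 6.8144*b - 6.7768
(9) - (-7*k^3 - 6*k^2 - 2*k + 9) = 7*k^3 + 6*k^2 + 2*k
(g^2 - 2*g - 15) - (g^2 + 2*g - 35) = 20 - 4*g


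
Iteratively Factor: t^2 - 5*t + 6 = (t - 3)*(t - 2)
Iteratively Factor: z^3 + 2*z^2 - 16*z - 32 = (z + 2)*(z^2 - 16) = (z + 2)*(z + 4)*(z - 4)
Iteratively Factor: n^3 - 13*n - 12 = (n - 4)*(n^2 + 4*n + 3) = (n - 4)*(n + 3)*(n + 1)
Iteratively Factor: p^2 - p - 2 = (p - 2)*(p + 1)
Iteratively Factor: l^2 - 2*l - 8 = (l + 2)*(l - 4)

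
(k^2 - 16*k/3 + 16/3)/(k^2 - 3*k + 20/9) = 3*(k - 4)/(3*k - 5)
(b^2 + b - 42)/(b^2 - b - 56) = (b - 6)/(b - 8)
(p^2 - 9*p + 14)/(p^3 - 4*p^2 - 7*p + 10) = (p^2 - 9*p + 14)/(p^3 - 4*p^2 - 7*p + 10)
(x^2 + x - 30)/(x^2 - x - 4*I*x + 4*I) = (x^2 + x - 30)/(x^2 - x - 4*I*x + 4*I)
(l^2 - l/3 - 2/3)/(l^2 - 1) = (l + 2/3)/(l + 1)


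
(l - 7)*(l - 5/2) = l^2 - 19*l/2 + 35/2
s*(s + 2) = s^2 + 2*s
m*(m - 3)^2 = m^3 - 6*m^2 + 9*m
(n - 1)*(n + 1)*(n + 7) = n^3 + 7*n^2 - n - 7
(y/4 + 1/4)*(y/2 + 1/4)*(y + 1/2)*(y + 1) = y^4/8 + 3*y^3/8 + 13*y^2/32 + 3*y/16 + 1/32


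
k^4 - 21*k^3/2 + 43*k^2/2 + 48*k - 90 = (k - 6)*(k - 5)*(k - 3/2)*(k + 2)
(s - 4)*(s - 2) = s^2 - 6*s + 8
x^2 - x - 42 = (x - 7)*(x + 6)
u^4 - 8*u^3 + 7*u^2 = u^2*(u - 7)*(u - 1)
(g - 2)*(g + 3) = g^2 + g - 6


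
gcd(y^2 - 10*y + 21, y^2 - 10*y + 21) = y^2 - 10*y + 21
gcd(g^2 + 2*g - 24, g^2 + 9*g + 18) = g + 6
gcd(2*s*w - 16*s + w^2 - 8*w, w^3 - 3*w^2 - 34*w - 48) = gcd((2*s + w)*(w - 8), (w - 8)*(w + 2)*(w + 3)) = w - 8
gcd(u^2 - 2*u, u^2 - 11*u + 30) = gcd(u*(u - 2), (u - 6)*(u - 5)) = 1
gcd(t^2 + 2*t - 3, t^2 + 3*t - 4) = t - 1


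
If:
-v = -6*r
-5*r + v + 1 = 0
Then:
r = -1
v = -6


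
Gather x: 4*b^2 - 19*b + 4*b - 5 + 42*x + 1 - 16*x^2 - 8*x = 4*b^2 - 15*b - 16*x^2 + 34*x - 4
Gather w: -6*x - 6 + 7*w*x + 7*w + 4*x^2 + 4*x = w*(7*x + 7) + 4*x^2 - 2*x - 6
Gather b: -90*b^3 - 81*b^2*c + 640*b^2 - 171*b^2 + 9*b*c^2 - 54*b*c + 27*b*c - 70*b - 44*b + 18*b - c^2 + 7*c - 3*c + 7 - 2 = -90*b^3 + b^2*(469 - 81*c) + b*(9*c^2 - 27*c - 96) - c^2 + 4*c + 5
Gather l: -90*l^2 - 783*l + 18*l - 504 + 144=-90*l^2 - 765*l - 360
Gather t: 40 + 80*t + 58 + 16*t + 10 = 96*t + 108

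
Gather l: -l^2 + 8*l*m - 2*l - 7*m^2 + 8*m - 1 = -l^2 + l*(8*m - 2) - 7*m^2 + 8*m - 1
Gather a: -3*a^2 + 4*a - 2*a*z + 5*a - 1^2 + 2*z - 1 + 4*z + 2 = -3*a^2 + a*(9 - 2*z) + 6*z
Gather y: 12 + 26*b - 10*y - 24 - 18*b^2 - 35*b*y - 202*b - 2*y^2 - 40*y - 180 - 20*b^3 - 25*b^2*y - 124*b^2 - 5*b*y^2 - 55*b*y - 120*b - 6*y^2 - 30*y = -20*b^3 - 142*b^2 - 296*b + y^2*(-5*b - 8) + y*(-25*b^2 - 90*b - 80) - 192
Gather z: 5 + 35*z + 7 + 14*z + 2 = 49*z + 14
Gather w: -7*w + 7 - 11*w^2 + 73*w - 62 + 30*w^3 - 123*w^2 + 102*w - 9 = 30*w^3 - 134*w^2 + 168*w - 64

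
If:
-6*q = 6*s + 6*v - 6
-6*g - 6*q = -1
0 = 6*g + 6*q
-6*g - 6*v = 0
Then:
No Solution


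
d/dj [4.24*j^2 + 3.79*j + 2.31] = 8.48*j + 3.79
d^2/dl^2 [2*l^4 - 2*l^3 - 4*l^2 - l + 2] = 24*l^2 - 12*l - 8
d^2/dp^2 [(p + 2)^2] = 2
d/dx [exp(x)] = exp(x)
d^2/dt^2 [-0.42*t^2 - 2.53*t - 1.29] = -0.840000000000000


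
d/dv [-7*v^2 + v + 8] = 1 - 14*v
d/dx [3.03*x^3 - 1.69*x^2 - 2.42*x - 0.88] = 9.09*x^2 - 3.38*x - 2.42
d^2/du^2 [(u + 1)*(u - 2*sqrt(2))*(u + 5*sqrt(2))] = 6*u + 2 + 6*sqrt(2)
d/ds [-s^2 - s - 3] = -2*s - 1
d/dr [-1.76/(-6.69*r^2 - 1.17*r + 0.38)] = (-23.5488*r - 2.0592)/(6.69*r^2 + 1.17*r - 0.38)^2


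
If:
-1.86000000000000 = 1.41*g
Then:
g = -1.32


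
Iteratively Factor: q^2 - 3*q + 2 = (q - 2)*(q - 1)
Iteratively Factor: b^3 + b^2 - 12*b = (b - 3)*(b^2 + 4*b) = b*(b - 3)*(b + 4)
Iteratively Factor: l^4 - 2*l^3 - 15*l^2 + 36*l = (l + 4)*(l^3 - 6*l^2 + 9*l) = (l - 3)*(l + 4)*(l^2 - 3*l) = (l - 3)^2*(l + 4)*(l)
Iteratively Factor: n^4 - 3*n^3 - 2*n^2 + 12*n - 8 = (n - 2)*(n^3 - n^2 - 4*n + 4) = (n - 2)^2*(n^2 + n - 2) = (n - 2)^2*(n - 1)*(n + 2)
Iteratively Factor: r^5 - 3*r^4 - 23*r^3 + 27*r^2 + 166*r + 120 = (r - 5)*(r^4 + 2*r^3 - 13*r^2 - 38*r - 24) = (r - 5)*(r + 1)*(r^3 + r^2 - 14*r - 24) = (r - 5)*(r + 1)*(r + 2)*(r^2 - r - 12) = (r - 5)*(r - 4)*(r + 1)*(r + 2)*(r + 3)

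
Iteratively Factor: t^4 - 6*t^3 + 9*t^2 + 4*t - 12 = (t - 2)*(t^3 - 4*t^2 + t + 6) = (t - 3)*(t - 2)*(t^2 - t - 2) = (t - 3)*(t - 2)*(t + 1)*(t - 2)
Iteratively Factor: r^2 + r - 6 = (r + 3)*(r - 2)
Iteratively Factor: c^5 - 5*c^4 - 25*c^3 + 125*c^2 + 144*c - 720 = (c + 3)*(c^4 - 8*c^3 - c^2 + 128*c - 240) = (c + 3)*(c + 4)*(c^3 - 12*c^2 + 47*c - 60) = (c - 5)*(c + 3)*(c + 4)*(c^2 - 7*c + 12) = (c - 5)*(c - 3)*(c + 3)*(c + 4)*(c - 4)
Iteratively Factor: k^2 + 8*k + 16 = (k + 4)*(k + 4)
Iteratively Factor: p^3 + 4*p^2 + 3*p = (p + 3)*(p^2 + p) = p*(p + 3)*(p + 1)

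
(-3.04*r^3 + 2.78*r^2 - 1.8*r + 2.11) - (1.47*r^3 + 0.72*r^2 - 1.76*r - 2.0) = -4.51*r^3 + 2.06*r^2 - 0.04*r + 4.11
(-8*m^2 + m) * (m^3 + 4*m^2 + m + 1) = -8*m^5 - 31*m^4 - 4*m^3 - 7*m^2 + m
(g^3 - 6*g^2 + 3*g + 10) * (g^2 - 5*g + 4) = g^5 - 11*g^4 + 37*g^3 - 29*g^2 - 38*g + 40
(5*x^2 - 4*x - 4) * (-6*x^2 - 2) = -30*x^4 + 24*x^3 + 14*x^2 + 8*x + 8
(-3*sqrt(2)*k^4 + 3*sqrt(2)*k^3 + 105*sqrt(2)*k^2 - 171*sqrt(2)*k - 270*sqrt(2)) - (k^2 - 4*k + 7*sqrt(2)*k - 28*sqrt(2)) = -3*sqrt(2)*k^4 + 3*sqrt(2)*k^3 - k^2 + 105*sqrt(2)*k^2 - 178*sqrt(2)*k + 4*k - 242*sqrt(2)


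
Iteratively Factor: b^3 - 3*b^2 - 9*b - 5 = (b + 1)*(b^2 - 4*b - 5) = (b - 5)*(b + 1)*(b + 1)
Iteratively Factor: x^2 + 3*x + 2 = (x + 1)*(x + 2)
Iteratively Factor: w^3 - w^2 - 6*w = (w)*(w^2 - w - 6) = w*(w - 3)*(w + 2)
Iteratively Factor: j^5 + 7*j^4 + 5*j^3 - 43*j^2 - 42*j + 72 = (j - 2)*(j^4 + 9*j^3 + 23*j^2 + 3*j - 36) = (j - 2)*(j - 1)*(j^3 + 10*j^2 + 33*j + 36) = (j - 2)*(j - 1)*(j + 3)*(j^2 + 7*j + 12) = (j - 2)*(j - 1)*(j + 3)^2*(j + 4)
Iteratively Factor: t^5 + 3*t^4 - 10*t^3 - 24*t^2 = (t - 3)*(t^4 + 6*t^3 + 8*t^2) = (t - 3)*(t + 2)*(t^3 + 4*t^2) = (t - 3)*(t + 2)*(t + 4)*(t^2) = t*(t - 3)*(t + 2)*(t + 4)*(t)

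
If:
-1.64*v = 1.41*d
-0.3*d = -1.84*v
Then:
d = 0.00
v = 0.00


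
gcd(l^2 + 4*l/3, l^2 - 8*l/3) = l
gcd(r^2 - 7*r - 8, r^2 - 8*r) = r - 8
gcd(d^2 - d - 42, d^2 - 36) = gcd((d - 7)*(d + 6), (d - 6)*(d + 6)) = d + 6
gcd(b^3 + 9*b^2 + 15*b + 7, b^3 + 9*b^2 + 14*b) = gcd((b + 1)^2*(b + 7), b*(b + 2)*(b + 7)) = b + 7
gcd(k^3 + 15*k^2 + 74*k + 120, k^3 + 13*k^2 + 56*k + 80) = k^2 + 9*k + 20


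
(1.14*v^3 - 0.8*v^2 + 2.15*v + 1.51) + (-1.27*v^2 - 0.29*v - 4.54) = 1.14*v^3 - 2.07*v^2 + 1.86*v - 3.03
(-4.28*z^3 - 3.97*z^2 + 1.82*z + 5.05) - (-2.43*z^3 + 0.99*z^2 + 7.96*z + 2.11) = -1.85*z^3 - 4.96*z^2 - 6.14*z + 2.94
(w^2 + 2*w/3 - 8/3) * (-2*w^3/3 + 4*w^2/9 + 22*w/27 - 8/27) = -2*w^5/3 + 26*w^3/9 - 76*w^2/81 - 64*w/27 + 64/81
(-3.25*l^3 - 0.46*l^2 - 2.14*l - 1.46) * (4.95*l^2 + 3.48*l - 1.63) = -16.0875*l^5 - 13.587*l^4 - 6.8963*l^3 - 13.9244*l^2 - 1.5926*l + 2.3798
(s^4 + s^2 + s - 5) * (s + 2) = s^5 + 2*s^4 + s^3 + 3*s^2 - 3*s - 10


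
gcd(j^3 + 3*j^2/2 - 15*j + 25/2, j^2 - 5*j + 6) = 1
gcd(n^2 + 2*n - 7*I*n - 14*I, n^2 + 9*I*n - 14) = 1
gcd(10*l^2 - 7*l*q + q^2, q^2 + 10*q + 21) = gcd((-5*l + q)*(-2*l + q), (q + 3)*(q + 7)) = 1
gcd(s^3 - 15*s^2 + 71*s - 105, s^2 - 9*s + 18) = s - 3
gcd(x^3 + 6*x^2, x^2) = x^2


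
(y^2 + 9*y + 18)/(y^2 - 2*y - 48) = (y + 3)/(y - 8)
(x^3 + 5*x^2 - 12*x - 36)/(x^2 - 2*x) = (x^3 + 5*x^2 - 12*x - 36)/(x*(x - 2))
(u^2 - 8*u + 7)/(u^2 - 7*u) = (u - 1)/u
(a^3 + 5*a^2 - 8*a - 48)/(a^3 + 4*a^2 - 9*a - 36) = (a + 4)/(a + 3)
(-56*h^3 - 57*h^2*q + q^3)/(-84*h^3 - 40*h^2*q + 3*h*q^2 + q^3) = (-8*h^2 - 7*h*q + q^2)/(-12*h^2 - 4*h*q + q^2)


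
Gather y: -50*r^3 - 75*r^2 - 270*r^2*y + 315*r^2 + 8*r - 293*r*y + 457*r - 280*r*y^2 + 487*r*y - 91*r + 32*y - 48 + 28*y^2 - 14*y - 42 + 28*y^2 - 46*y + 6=-50*r^3 + 240*r^2 + 374*r + y^2*(56 - 280*r) + y*(-270*r^2 + 194*r - 28) - 84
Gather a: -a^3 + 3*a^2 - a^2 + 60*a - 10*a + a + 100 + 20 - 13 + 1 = -a^3 + 2*a^2 + 51*a + 108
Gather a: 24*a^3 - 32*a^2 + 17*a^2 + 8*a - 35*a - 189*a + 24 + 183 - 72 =24*a^3 - 15*a^2 - 216*a + 135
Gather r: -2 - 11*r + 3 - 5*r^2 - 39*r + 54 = -5*r^2 - 50*r + 55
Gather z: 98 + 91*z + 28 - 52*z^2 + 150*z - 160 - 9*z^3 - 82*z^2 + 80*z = -9*z^3 - 134*z^2 + 321*z - 34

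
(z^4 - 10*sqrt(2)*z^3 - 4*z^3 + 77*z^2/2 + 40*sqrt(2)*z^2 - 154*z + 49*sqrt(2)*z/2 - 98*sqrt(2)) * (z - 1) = z^5 - 10*sqrt(2)*z^4 - 5*z^4 + 85*z^3/2 + 50*sqrt(2)*z^3 - 385*z^2/2 - 31*sqrt(2)*z^2/2 - 245*sqrt(2)*z/2 + 154*z + 98*sqrt(2)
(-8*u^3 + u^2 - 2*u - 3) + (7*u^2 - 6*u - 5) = -8*u^3 + 8*u^2 - 8*u - 8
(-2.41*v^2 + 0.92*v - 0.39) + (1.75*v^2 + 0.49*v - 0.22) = -0.66*v^2 + 1.41*v - 0.61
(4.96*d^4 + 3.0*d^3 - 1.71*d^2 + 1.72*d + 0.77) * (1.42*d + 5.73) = 7.0432*d^5 + 32.6808*d^4 + 14.7618*d^3 - 7.3559*d^2 + 10.949*d + 4.4121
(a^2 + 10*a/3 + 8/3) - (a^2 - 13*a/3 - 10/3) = 23*a/3 + 6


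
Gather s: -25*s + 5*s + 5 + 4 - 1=8 - 20*s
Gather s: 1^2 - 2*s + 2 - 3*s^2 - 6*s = -3*s^2 - 8*s + 3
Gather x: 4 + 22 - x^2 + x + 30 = -x^2 + x + 56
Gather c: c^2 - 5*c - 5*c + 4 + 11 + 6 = c^2 - 10*c + 21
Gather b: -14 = -14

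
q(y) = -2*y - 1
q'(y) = -2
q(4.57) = -10.14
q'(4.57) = -2.00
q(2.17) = -5.34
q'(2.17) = -2.00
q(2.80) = -6.60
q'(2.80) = -2.00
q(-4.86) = 8.72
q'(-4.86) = -2.00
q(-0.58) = 0.16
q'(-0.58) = -2.00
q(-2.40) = 3.80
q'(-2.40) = -2.00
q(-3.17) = 5.34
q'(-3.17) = -2.00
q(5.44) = -11.88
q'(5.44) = -2.00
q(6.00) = -13.00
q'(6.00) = -2.00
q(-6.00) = 11.00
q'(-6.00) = -2.00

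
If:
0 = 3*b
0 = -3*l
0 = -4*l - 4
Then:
No Solution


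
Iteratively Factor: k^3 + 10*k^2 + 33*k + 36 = (k + 4)*(k^2 + 6*k + 9) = (k + 3)*(k + 4)*(k + 3)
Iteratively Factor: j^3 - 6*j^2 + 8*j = (j)*(j^2 - 6*j + 8) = j*(j - 2)*(j - 4)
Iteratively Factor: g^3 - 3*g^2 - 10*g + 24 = (g + 3)*(g^2 - 6*g + 8) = (g - 2)*(g + 3)*(g - 4)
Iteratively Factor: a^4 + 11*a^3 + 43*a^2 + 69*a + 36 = (a + 4)*(a^3 + 7*a^2 + 15*a + 9) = (a + 3)*(a + 4)*(a^2 + 4*a + 3) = (a + 1)*(a + 3)*(a + 4)*(a + 3)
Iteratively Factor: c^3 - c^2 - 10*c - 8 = (c + 1)*(c^2 - 2*c - 8) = (c + 1)*(c + 2)*(c - 4)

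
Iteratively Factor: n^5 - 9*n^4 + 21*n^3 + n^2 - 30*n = (n - 2)*(n^4 - 7*n^3 + 7*n^2 + 15*n) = (n - 5)*(n - 2)*(n^3 - 2*n^2 - 3*n) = (n - 5)*(n - 2)*(n + 1)*(n^2 - 3*n) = (n - 5)*(n - 3)*(n - 2)*(n + 1)*(n)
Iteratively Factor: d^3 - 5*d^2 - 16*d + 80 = (d - 4)*(d^2 - d - 20) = (d - 4)*(d + 4)*(d - 5)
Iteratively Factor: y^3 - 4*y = (y)*(y^2 - 4) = y*(y - 2)*(y + 2)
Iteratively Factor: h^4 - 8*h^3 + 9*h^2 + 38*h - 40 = (h + 2)*(h^3 - 10*h^2 + 29*h - 20) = (h - 5)*(h + 2)*(h^2 - 5*h + 4) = (h - 5)*(h - 4)*(h + 2)*(h - 1)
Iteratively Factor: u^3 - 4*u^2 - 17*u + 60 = (u + 4)*(u^2 - 8*u + 15) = (u - 3)*(u + 4)*(u - 5)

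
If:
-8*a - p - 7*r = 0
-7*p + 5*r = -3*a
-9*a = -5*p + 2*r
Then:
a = 0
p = 0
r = 0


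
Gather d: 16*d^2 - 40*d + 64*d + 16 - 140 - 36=16*d^2 + 24*d - 160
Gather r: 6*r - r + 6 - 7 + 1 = 5*r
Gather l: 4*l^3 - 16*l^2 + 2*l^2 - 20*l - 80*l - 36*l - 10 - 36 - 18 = 4*l^3 - 14*l^2 - 136*l - 64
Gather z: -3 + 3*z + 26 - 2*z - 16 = z + 7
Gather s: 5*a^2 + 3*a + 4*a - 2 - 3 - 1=5*a^2 + 7*a - 6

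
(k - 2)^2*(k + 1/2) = k^3 - 7*k^2/2 + 2*k + 2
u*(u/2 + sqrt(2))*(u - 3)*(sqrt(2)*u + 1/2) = sqrt(2)*u^4/2 - 3*sqrt(2)*u^3/2 + 9*u^3/4 - 27*u^2/4 + sqrt(2)*u^2/2 - 3*sqrt(2)*u/2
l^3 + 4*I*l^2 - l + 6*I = (l - I)*(l + 2*I)*(l + 3*I)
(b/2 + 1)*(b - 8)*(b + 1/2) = b^3/2 - 11*b^2/4 - 19*b/2 - 4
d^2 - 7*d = d*(d - 7)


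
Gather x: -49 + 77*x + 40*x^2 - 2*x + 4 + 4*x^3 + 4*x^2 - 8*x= 4*x^3 + 44*x^2 + 67*x - 45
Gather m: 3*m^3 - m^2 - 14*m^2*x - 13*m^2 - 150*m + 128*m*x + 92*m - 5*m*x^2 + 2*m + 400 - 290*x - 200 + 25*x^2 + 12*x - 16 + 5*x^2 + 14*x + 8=3*m^3 + m^2*(-14*x - 14) + m*(-5*x^2 + 128*x - 56) + 30*x^2 - 264*x + 192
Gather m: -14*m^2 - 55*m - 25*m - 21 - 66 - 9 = -14*m^2 - 80*m - 96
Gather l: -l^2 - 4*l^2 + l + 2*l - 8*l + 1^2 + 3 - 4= -5*l^2 - 5*l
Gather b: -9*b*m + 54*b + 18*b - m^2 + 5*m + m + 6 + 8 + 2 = b*(72 - 9*m) - m^2 + 6*m + 16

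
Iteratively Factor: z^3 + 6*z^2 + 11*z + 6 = (z + 3)*(z^2 + 3*z + 2) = (z + 2)*(z + 3)*(z + 1)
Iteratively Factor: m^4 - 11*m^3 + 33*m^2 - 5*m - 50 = (m - 5)*(m^3 - 6*m^2 + 3*m + 10) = (m - 5)*(m + 1)*(m^2 - 7*m + 10) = (m - 5)*(m - 2)*(m + 1)*(m - 5)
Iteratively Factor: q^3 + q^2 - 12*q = (q)*(q^2 + q - 12) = q*(q - 3)*(q + 4)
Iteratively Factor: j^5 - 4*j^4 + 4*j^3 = (j)*(j^4 - 4*j^3 + 4*j^2) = j^2*(j^3 - 4*j^2 + 4*j) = j^3*(j^2 - 4*j + 4) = j^3*(j - 2)*(j - 2)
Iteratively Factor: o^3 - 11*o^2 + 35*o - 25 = (o - 1)*(o^2 - 10*o + 25) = (o - 5)*(o - 1)*(o - 5)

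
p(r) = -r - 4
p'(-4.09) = -1.00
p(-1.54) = -2.46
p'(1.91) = -1.00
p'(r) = -1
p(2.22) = -6.22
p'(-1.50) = -1.00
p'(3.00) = -1.00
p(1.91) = -5.91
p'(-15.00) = -1.00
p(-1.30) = -2.70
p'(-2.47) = -1.00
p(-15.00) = 11.00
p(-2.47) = -1.53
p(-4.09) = 0.09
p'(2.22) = -1.00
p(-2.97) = -1.03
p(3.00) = -7.00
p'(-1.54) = -1.00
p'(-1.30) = -1.00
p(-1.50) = -2.50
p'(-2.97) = -1.00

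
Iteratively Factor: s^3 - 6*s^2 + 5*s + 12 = (s - 3)*(s^2 - 3*s - 4) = (s - 4)*(s - 3)*(s + 1)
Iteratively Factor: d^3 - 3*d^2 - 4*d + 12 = (d - 2)*(d^2 - d - 6) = (d - 2)*(d + 2)*(d - 3)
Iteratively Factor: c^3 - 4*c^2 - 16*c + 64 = (c - 4)*(c^2 - 16) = (c - 4)^2*(c + 4)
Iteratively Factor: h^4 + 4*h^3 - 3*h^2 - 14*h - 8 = (h + 4)*(h^3 - 3*h - 2) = (h - 2)*(h + 4)*(h^2 + 2*h + 1) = (h - 2)*(h + 1)*(h + 4)*(h + 1)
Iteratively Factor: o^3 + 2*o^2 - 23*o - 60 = (o - 5)*(o^2 + 7*o + 12) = (o - 5)*(o + 4)*(o + 3)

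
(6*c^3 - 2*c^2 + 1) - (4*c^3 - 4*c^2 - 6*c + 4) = 2*c^3 + 2*c^2 + 6*c - 3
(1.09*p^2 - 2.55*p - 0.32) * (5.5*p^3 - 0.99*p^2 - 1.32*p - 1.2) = 5.995*p^5 - 15.1041*p^4 - 0.674300000000001*p^3 + 2.3748*p^2 + 3.4824*p + 0.384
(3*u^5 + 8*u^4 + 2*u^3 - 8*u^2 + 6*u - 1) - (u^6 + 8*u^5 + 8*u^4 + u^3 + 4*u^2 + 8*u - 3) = -u^6 - 5*u^5 + u^3 - 12*u^2 - 2*u + 2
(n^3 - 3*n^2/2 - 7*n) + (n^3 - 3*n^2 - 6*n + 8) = 2*n^3 - 9*n^2/2 - 13*n + 8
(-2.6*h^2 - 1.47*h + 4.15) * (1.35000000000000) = -3.51*h^2 - 1.9845*h + 5.6025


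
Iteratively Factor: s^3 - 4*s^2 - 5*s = (s - 5)*(s^2 + s) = s*(s - 5)*(s + 1)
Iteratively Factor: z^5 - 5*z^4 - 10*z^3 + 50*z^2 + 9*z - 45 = (z + 3)*(z^4 - 8*z^3 + 14*z^2 + 8*z - 15) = (z + 1)*(z + 3)*(z^3 - 9*z^2 + 23*z - 15) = (z - 1)*(z + 1)*(z + 3)*(z^2 - 8*z + 15) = (z - 5)*(z - 1)*(z + 1)*(z + 3)*(z - 3)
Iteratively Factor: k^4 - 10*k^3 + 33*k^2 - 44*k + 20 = (k - 1)*(k^3 - 9*k^2 + 24*k - 20) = (k - 5)*(k - 1)*(k^2 - 4*k + 4) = (k - 5)*(k - 2)*(k - 1)*(k - 2)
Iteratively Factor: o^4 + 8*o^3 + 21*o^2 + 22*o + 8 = (o + 2)*(o^3 + 6*o^2 + 9*o + 4) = (o + 2)*(o + 4)*(o^2 + 2*o + 1) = (o + 1)*(o + 2)*(o + 4)*(o + 1)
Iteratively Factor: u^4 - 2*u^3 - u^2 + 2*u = (u - 2)*(u^3 - u) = (u - 2)*(u + 1)*(u^2 - u) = u*(u - 2)*(u + 1)*(u - 1)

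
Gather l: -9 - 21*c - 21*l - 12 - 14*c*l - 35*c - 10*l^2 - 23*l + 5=-56*c - 10*l^2 + l*(-14*c - 44) - 16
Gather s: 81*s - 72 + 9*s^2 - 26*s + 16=9*s^2 + 55*s - 56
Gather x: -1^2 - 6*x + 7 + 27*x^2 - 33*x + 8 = 27*x^2 - 39*x + 14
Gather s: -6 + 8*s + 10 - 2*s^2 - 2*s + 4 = -2*s^2 + 6*s + 8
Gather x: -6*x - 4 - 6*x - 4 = -12*x - 8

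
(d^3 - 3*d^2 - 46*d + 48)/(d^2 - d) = d - 2 - 48/d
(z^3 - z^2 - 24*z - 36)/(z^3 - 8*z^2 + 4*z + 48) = (z + 3)/(z - 4)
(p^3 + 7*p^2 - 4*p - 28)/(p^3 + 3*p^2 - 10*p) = (p^2 + 9*p + 14)/(p*(p + 5))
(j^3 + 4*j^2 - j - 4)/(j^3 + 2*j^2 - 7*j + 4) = (j + 1)/(j - 1)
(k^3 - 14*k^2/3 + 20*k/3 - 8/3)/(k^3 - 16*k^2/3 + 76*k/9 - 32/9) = 3*(k - 2)/(3*k - 8)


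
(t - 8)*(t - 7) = t^2 - 15*t + 56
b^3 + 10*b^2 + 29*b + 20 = (b + 1)*(b + 4)*(b + 5)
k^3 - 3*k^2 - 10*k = k*(k - 5)*(k + 2)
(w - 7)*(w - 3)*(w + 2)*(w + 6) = w^4 - 2*w^3 - 47*w^2 + 48*w + 252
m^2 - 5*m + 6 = (m - 3)*(m - 2)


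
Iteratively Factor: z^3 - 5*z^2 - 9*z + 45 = (z - 5)*(z^2 - 9) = (z - 5)*(z - 3)*(z + 3)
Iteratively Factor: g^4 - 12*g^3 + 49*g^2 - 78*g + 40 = (g - 4)*(g^3 - 8*g^2 + 17*g - 10) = (g - 4)*(g - 2)*(g^2 - 6*g + 5) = (g - 4)*(g - 2)*(g - 1)*(g - 5)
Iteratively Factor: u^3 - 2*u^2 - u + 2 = (u - 1)*(u^2 - u - 2) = (u - 2)*(u - 1)*(u + 1)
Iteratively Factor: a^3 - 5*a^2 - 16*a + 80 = (a - 4)*(a^2 - a - 20) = (a - 5)*(a - 4)*(a + 4)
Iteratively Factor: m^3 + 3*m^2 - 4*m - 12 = (m + 3)*(m^2 - 4) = (m - 2)*(m + 3)*(m + 2)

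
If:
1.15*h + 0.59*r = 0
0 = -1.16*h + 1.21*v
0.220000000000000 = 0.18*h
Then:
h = 1.22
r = -2.38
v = 1.17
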